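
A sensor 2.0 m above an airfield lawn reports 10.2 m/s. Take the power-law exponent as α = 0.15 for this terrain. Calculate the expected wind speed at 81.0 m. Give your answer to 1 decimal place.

Power-law profile: V₂ = V₁ · (z₂/z₁)^α
V₂ = 10.2 × (81.0/2.0)^0.15 = 10.2 × (40.5000)^0.15
    = 10.2 × 1.7423 = 17.7713 m/s

17.8 m/s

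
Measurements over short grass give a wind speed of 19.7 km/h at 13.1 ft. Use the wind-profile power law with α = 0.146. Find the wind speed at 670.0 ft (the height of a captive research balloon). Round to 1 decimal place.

Power-law profile: V₂ = V₁ · (z₂/z₁)^α
V₂ = 19.7 × (670.0/13.1)^0.146 = 19.7 × (51.1450)^0.146
    = 19.7 × 1.7762 = 34.9906 km/h

35.0 km/h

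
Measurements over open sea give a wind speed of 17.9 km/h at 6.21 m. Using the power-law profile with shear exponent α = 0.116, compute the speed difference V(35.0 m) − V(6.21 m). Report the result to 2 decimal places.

3.98 km/h

Power law: V₂ = V₁ · (z₂/z₁)^α = 17.9 × (5.6361)^0.116 = 21.8759 km/h
ΔV = 21.8759 − 17.9 = 3.9759 km/h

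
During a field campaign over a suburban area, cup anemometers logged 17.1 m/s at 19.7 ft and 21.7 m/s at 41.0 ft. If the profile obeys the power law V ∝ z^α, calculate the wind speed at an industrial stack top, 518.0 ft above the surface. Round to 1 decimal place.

First find α: α = ln(V₂/V₁)/ln(z₂/z₁) = ln(21.7/17.1)/ln(41.0/19.7) = 0.23823/0.73295 = 0.3250
Extrapolate from 41.0 ft to 518.0 ft: V₃ = 21.7 × (518.0/41.0)^0.3250 = 21.7 × 2.2805 = 49.4878 m/s

49.5 m/s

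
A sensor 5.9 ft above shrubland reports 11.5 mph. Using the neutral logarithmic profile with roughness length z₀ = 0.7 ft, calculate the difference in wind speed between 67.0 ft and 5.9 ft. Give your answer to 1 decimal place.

13.1 mph

Log law: V₂ = V₁ · ln(z₂/z₀)/ln(z₁/z₀) = 11.5 × 4.5614/2.1316 = 24.6083 mph
ΔV = 24.6083 − 11.5 = 13.1083 mph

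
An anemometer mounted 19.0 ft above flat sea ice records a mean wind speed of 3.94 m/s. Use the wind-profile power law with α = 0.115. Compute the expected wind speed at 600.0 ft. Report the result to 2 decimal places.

Power-law profile: V₂ = V₁ · (z₂/z₁)^α
V₂ = 3.94 × (600.0/19.0)^0.115 = 3.94 × (31.5789)^0.115
    = 3.94 × 1.4874 = 5.8604 m/s

5.86 m/s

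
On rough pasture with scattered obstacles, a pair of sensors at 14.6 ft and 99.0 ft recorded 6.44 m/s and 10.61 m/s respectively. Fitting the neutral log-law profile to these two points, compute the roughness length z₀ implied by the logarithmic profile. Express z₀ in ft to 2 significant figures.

Log law: V(z) ∝ ln(z/z₀). With r = V₁/V₂ = 6.44/10.61 = 0.60697,
r · ln(z₂/z₀) = ln(z₁/z₀) ⇒ ln z₀ = (ln z₁ − r·ln z₂)/(1 − r)
ln z₀ = (2.68102 − 0.60697×4.59512) / 0.39303 = -0.2750
z₀ = exp(-0.2750) = 0.7595 ft

z₀ ≈ 0.76 ft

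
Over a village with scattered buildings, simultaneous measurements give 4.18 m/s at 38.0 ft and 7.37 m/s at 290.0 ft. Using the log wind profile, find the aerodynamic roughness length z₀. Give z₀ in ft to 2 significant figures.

z₀ ≈ 2.7 ft

Log law: V(z) ∝ ln(z/z₀). With r = V₁/V₂ = 4.18/7.37 = 0.56716,
r · ln(z₂/z₀) = ln(z₁/z₀) ⇒ ln z₀ = (ln z₁ − r·ln z₂)/(1 − r)
ln z₀ = (3.63759 − 0.56716×5.66988) / 0.43284 = 0.9746
z₀ = exp(0.9746) = 2.650 ft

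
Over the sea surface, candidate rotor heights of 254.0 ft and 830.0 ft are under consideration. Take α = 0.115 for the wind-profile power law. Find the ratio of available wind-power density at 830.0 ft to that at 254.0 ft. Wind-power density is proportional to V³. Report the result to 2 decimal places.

Speed ratio: V_B/V_A = (z_B/z_A)^α = (830.0/254.0)^0.115 = (3.2677)^0.115 = 1.14588
Power-density ratio: P_B/P_A = (V_B/V_A)³ = (1.14588)³ = 1.50458

1.50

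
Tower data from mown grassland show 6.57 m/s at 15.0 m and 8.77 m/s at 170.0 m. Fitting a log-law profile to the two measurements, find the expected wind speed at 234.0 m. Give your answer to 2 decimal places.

Log law: V ∝ ln(z/z₀). From the pair, with r = V₁/V₂ = 0.74914,
ln z₀ = (ln z₁ − r·ln z₂)/(1 − r) = (2.7081 − 0.74914×5.1358)/0.25086 = -4.5421 → z₀ = 0.01065 m
V₃ = V₁ · ln(z₃/z₀)/ln(z₁/z₀) = 6.57 × 9.9974/7.2501 = 9.0595 m/s

9.06 m/s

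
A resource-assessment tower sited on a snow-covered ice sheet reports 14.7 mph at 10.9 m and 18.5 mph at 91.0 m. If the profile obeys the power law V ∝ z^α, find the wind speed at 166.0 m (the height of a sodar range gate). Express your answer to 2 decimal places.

First find α: α = ln(V₂/V₁)/ln(z₂/z₁) = ln(18.5/14.7)/ln(91.0/10.9) = 0.22992/2.12210 = 0.1083
Extrapolate from 91.0 m to 166.0 m: V₃ = 18.5 × (166.0/91.0)^0.1083 = 18.5 × 1.0673 = 19.7450 mph

19.75 mph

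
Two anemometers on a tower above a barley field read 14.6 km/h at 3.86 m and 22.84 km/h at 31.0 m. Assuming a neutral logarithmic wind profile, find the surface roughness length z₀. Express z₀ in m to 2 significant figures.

Log law: V(z) ∝ ln(z/z₀). With r = V₁/V₂ = 14.6/22.84 = 0.63923,
r · ln(z₂/z₀) = ln(z₁/z₀) ⇒ ln z₀ = (ln z₁ − r·ln z₂)/(1 − r)
ln z₀ = (1.35067 − 0.63923×3.43399) / 0.36077 = -2.3407
z₀ = exp(-2.3407) = 0.09626 m

z₀ ≈ 0.096 m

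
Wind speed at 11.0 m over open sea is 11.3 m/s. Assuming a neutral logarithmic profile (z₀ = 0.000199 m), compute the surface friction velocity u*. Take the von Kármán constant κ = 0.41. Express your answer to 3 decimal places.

Log law: V(z) = (u*/κ) · ln(z/z₀) ⇒ u* = κ · V / ln(z/z₀)
u* = 0.41 × 11.3 / ln(11.0/0.000199) = 0.41 × 11.3 / 10.9201
   = 4.6330 / 10.9201 = 0.4243 m/s

u* ≈ 0.424 m/s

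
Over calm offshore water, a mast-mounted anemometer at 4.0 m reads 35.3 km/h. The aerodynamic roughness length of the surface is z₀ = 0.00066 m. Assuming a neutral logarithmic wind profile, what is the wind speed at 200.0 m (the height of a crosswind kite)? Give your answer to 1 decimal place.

Log law: V(z) ∝ ln(z/z₀), so V₂/V₁ = ln(z₂/z₀) / ln(z₁/z₀).
ln(200.0/0.00066) = 12.6216, ln(4.0/0.00066) = 8.7096
V₂ = 35.3 × 12.6216/8.7096 = 35.3 × 1.4492 = 51.1555 km/h

51.2 km/h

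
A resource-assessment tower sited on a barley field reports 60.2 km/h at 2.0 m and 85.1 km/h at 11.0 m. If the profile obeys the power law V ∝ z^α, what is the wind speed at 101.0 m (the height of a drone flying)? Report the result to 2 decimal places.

133.49 km/h

First find α: α = ln(V₂/V₁)/ln(z₂/z₁) = ln(85.1/60.2)/ln(11.0/2.0) = 0.34615/1.70475 = 0.2031
Extrapolate from 11.0 m to 101.0 m: V₃ = 85.1 × (101.0/11.0)^0.2031 = 85.1 × 1.5686 = 133.4920 km/h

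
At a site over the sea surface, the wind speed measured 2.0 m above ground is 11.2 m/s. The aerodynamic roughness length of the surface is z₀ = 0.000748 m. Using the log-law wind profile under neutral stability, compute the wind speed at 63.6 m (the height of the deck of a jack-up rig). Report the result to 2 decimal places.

Log law: V(z) ∝ ln(z/z₀), so V₂/V₁ = ln(z₂/z₀) / ln(z₁/z₀).
ln(63.6/0.000748) = 11.3507, ln(2.0/0.000748) = 7.8913
V₂ = 11.2 × 11.3507/7.8913 = 11.2 × 1.4384 = 16.1100 m/s

16.11 m/s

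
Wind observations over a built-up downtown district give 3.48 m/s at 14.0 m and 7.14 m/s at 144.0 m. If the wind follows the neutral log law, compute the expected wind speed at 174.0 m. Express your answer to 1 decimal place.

Log law: V ∝ ln(z/z₀). From the pair, with r = V₁/V₂ = 0.48739,
ln z₀ = (ln z₁ − r·ln z₂)/(1 − r) = (2.6391 − 0.48739×4.9698)/0.51261 = 0.4229 → z₀ = 1.526 m
V₃ = V₁ · ln(z₃/z₀)/ln(z₁/z₀) = 3.48 × 4.7361/2.2161 = 7.4372 m/s

7.4 m/s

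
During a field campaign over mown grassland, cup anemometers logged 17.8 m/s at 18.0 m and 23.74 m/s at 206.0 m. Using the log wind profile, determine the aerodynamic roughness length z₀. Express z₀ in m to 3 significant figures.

z₀ ≈ 0.0121 m

Log law: V(z) ∝ ln(z/z₀). With r = V₁/V₂ = 17.8/23.74 = 0.74979,
r · ln(z₂/z₀) = ln(z₁/z₀) ⇒ ln z₀ = (ln z₁ − r·ln z₂)/(1 − r)
ln z₀ = (2.89037 − 0.74979×5.32788) / 0.25021 = -4.4139
z₀ = exp(-4.4139) = 0.01211 m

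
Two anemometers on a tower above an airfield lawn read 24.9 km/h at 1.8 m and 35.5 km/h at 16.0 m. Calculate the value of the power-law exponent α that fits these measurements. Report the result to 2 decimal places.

α ≈ 0.16

Power law: V₂/V₁ = (z₂/z₁)^α ⇒ α = ln(V₂/V₁) / ln(z₂/z₁)
α = ln(35.5/24.9) / ln(16.0/1.8) = ln(1.4257) / ln(8.8889)
  = 0.35466 / 2.18480 = 0.16233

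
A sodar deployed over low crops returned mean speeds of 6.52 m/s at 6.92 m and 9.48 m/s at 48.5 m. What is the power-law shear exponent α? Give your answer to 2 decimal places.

α ≈ 0.19

Power law: V₂/V₁ = (z₂/z₁)^α ⇒ α = ln(V₂/V₁) / ln(z₂/z₁)
α = ln(9.48/6.52) / ln(48.5/6.92) = ln(1.4540) / ln(7.0087)
  = 0.37431 / 1.94715 = 0.19223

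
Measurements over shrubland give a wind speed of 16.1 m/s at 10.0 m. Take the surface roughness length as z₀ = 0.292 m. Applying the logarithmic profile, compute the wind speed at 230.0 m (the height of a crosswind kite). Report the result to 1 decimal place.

Log law: V(z) ∝ ln(z/z₀), so V₂/V₁ = ln(z₂/z₀) / ln(z₁/z₀).
ln(230.0/0.292) = 6.6691, ln(10.0/0.292) = 3.5336
V₂ = 16.1 × 6.6691/3.5336 = 16.1 × 1.8873 = 30.3862 m/s

30.4 m/s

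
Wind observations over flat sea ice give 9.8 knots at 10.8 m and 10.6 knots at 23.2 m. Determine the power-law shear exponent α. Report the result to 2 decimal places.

α ≈ 0.10

Power law: V₂/V₁ = (z₂/z₁)^α ⇒ α = ln(V₂/V₁) / ln(z₂/z₁)
α = ln(10.6/9.8) / ln(23.2/10.8) = ln(1.0816) / ln(2.1481)
  = 0.07847 / 0.76461 = 0.10263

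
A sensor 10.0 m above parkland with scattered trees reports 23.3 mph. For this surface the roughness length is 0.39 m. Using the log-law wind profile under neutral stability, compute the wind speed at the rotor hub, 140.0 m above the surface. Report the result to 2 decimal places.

42.25 mph

Log law: V(z) ∝ ln(z/z₀), so V₂/V₁ = ln(z₂/z₀) / ln(z₁/z₀).
ln(140.0/0.39) = 5.8833, ln(10.0/0.39) = 3.2442
V₂ = 23.3 × 5.8833/3.2442 = 23.3 × 1.8135 = 42.2539 mph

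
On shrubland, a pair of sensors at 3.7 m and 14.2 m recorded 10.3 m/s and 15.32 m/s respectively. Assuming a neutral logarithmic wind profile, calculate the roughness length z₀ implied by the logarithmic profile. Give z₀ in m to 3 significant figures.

z₀ ≈ 0.234 m

Log law: V(z) ∝ ln(z/z₀). With r = V₁/V₂ = 10.3/15.32 = 0.67232,
r · ln(z₂/z₀) = ln(z₁/z₀) ⇒ ln z₀ = (ln z₁ − r·ln z₂)/(1 − r)
ln z₀ = (1.30833 − 0.67232×2.65324) / 0.32768 = -1.4511
z₀ = exp(-1.4511) = 0.2343 m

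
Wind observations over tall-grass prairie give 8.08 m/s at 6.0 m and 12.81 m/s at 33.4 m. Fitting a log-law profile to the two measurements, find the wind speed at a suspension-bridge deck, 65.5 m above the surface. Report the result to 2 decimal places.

Log law: V ∝ ln(z/z₀). From the pair, with r = V₁/V₂ = 0.63076,
ln z₀ = (ln z₁ − r·ln z₂)/(1 − r) = (1.7918 − 0.63076×3.5086)/0.36924 = -1.1409 → z₀ = 0.3195 m
V₃ = V₁ · ln(z₃/z₀)/ln(z₁/z₀) = 8.08 × 5.3230/2.9327 = 14.6656 m/s

14.67 m/s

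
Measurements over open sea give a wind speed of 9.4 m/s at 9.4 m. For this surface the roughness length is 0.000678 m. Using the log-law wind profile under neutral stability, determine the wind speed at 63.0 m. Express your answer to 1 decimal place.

11.3 m/s

Log law: V(z) ∝ ln(z/z₀), so V₂/V₁ = ln(z₂/z₀) / ln(z₁/z₀).
ln(63.0/0.000678) = 11.4395, ln(9.4/0.000678) = 9.5371
V₂ = 9.4 × 11.4395/9.5371 = 9.4 × 1.1995 = 11.2751 m/s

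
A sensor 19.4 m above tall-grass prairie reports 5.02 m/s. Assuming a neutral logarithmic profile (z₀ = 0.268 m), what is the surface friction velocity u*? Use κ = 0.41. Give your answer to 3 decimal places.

u* ≈ 0.481 m/s

Log law: V(z) = (u*/κ) · ln(z/z₀) ⇒ u* = κ · V / ln(z/z₀)
u* = 0.41 × 5.02 / ln(19.4/0.268) = 0.41 × 5.02 / 4.2820
   = 2.0582 / 4.2820 = 0.4807 m/s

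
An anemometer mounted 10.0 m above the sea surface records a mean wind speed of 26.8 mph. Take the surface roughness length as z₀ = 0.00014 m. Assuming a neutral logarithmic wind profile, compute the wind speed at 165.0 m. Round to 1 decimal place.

33.5 mph

Log law: V(z) ∝ ln(z/z₀), so V₂/V₁ = ln(z₂/z₀) / ln(z₁/z₀).
ln(165.0/0.00014) = 13.9798, ln(10.0/0.00014) = 11.1765
V₂ = 26.8 × 13.9798/11.1765 = 26.8 × 1.2508 = 33.5222 mph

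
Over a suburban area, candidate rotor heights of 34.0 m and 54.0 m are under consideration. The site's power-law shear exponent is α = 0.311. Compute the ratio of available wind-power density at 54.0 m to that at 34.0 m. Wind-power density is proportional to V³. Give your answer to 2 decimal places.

1.54

Speed ratio: V_B/V_A = (z_B/z_A)^α = (54.0/34.0)^0.311 = (1.5882)^0.311 = 1.15474
Power-density ratio: P_B/P_A = (V_B/V_A)³ = (1.15474)³ = 1.53976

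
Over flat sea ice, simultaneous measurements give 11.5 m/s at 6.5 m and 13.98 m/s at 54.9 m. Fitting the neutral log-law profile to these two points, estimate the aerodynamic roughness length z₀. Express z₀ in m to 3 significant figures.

Log law: V(z) ∝ ln(z/z₀). With r = V₁/V₂ = 11.5/13.98 = 0.82260,
r · ln(z₂/z₀) = ln(z₁/z₀) ⇒ ln z₀ = (ln z₁ − r·ln z₂)/(1 − r)
ln z₀ = (1.87180 − 0.82260×4.00551) / 0.17740 = -8.0224
z₀ = exp(-8.0224) = 0.0003280 m

z₀ ≈ 0.000328 m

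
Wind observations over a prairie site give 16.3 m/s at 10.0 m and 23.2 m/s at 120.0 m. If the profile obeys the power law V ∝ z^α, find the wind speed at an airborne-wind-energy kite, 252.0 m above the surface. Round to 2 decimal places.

25.78 m/s

First find α: α = ln(V₂/V₁)/ln(z₂/z₁) = ln(23.2/16.3)/ln(120.0/10.0) = 0.35299/2.48491 = 0.1421
Extrapolate from 120.0 m to 252.0 m: V₃ = 23.2 × (252.0/120.0)^0.1421 = 23.2 × 1.1111 = 25.7786 m/s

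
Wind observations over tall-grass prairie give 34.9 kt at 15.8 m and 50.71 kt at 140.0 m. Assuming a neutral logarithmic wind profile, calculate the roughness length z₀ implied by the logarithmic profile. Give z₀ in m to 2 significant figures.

Log law: V(z) ∝ ln(z/z₀). With r = V₁/V₂ = 34.9/50.71 = 0.68823,
r · ln(z₂/z₀) = ln(z₁/z₀) ⇒ ln z₀ = (ln z₁ − r·ln z₂)/(1 − r)
ln z₀ = (2.76001 − 0.68823×4.94164) / 0.31177 = -2.0559
z₀ = exp(-2.0559) = 0.1280 m

z₀ ≈ 0.13 m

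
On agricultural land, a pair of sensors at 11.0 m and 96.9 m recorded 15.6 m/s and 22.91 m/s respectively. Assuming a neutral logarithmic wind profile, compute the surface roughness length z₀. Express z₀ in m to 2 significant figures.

z₀ ≈ 0.11 m

Log law: V(z) ∝ ln(z/z₀). With r = V₁/V₂ = 15.6/22.91 = 0.68093,
r · ln(z₂/z₀) = ln(z₁/z₀) ⇒ ln z₀ = (ln z₁ − r·ln z₂)/(1 − r)
ln z₀ = (2.39790 − 0.68093×4.57368) / 0.31907 = -2.2454
z₀ = exp(-2.2454) = 0.1059 m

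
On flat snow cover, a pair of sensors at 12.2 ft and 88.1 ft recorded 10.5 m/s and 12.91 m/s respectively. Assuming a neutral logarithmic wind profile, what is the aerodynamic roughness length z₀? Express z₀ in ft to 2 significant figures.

Log law: V(z) ∝ ln(z/z₀). With r = V₁/V₂ = 10.5/12.91 = 0.81332,
r · ln(z₂/z₀) = ln(z₁/z₀) ⇒ ln z₀ = (ln z₁ − r·ln z₂)/(1 − r)
ln z₀ = (2.50144 − 0.81332×4.47847) / 0.18668 = -6.1122
z₀ = exp(-6.1122) = 0.002216 ft

z₀ ≈ 0.0022 ft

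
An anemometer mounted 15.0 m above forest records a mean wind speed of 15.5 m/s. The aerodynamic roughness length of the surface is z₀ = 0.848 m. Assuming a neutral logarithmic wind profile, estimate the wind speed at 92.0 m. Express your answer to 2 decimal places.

25.29 m/s

Log law: V(z) ∝ ln(z/z₀), so V₂/V₁ = ln(z₂/z₀) / ln(z₁/z₀).
ln(92.0/0.848) = 4.6867, ln(15.0/0.848) = 2.8729
V₂ = 15.5 × 4.6867/2.8729 = 15.5 × 1.6313 = 25.2855 m/s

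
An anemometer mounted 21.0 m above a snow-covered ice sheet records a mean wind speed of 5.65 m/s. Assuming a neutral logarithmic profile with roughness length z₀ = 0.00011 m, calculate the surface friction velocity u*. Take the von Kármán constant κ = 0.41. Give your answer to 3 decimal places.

u* ≈ 0.191 m/s

Log law: V(z) = (u*/κ) · ln(z/z₀) ⇒ u* = κ · V / ln(z/z₀)
u* = 0.41 × 5.65 / ln(21.0/0.00011) = 0.41 × 5.65 / 12.1596
   = 2.3165 / 12.1596 = 0.1905 m/s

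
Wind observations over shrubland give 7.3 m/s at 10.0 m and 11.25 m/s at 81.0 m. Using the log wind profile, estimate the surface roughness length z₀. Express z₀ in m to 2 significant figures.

Log law: V(z) ∝ ln(z/z₀). With r = V₁/V₂ = 7.3/11.25 = 0.64889,
r · ln(z₂/z₀) = ln(z₁/z₀) ⇒ ln z₀ = (ln z₁ − r·ln z₂)/(1 − r)
ln z₀ = (2.30259 − 0.64889×4.39445) / 0.35111 = -1.5634
z₀ = exp(-1.5634) = 0.2094 m

z₀ ≈ 0.21 m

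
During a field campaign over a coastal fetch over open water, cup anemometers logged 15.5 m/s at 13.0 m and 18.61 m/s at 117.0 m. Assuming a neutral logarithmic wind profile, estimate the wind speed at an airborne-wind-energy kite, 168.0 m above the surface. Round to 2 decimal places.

Log law: V ∝ ln(z/z₀). From the pair, with r = V₁/V₂ = 0.83289,
ln z₀ = (ln z₁ − r·ln z₂)/(1 − r) = (2.5649 − 0.83289×4.7622)/0.16711 = -8.3858 → z₀ = 0.0002281 m
V₃ = V₁ · ln(z₃/z₀)/ln(z₁/z₀) = 15.5 × 13.5098/10.9508 = 19.1221 m/s

19.12 m/s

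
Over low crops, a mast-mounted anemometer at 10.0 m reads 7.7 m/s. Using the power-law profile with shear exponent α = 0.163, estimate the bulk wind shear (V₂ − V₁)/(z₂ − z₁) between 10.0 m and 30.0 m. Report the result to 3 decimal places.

Power law: V₂ = V₁ · (z₂/z₁)^α = 7.7 × (3.0000)^0.163 = 9.2100 m/s
ΔV/Δz = (9.2100 − 7.7)/(30.0 − 10.0) = 1.5100/20.0000 = 0.07550 m/s/m

0.076 m/s/m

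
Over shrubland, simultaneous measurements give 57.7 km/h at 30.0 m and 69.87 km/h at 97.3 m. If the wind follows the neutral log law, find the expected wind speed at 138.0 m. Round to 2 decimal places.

73.48 km/h

Log law: V ∝ ln(z/z₀). From the pair, with r = V₁/V₂ = 0.82582,
ln z₀ = (ln z₁ − r·ln z₂)/(1 − r) = (3.4012 − 0.82582×4.5778)/0.17418 = -2.1773 → z₀ = 0.1134 m
V₃ = V₁ · ln(z₃/z₀)/ln(z₁/z₀) = 57.7 × 7.1045/5.5785 = 73.4845 km/h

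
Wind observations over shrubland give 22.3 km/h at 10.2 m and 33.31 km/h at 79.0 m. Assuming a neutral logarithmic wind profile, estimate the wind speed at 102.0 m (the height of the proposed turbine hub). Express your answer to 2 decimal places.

34.68 km/h

Log law: V ∝ ln(z/z₀). From the pair, with r = V₁/V₂ = 0.66947,
ln z₀ = (ln z₁ − r·ln z₂)/(1 − r) = (2.3224 − 0.66947×4.3694)/0.33053 = -1.8238 → z₀ = 0.1614 m
V₃ = V₁ · ln(z₃/z₀)/ln(z₁/z₀) = 22.3 × 6.4488/4.1462 = 34.6843 km/h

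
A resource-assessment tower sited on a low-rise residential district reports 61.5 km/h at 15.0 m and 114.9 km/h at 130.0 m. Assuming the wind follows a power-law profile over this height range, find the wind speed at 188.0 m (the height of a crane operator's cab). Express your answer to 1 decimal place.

First find α: α = ln(V₂/V₁)/ln(z₂/z₁) = ln(114.9/61.5)/ln(130.0/15.0) = 0.62503/2.15948 = 0.2894
Extrapolate from 130.0 m to 188.0 m: V₃ = 114.9 × (188.0/130.0)^0.2894 = 114.9 × 1.1127 = 127.8472 km/h

127.8 km/h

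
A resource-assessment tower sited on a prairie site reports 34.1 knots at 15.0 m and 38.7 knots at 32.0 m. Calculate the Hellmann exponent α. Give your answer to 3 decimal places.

α ≈ 0.167

Power law: V₂/V₁ = (z₂/z₁)^α ⇒ α = ln(V₂/V₁) / ln(z₂/z₁)
α = ln(38.7/34.1) / ln(32.0/15.0) = ln(1.1349) / ln(2.1333)
  = 0.12654 / 0.75769 = 0.16701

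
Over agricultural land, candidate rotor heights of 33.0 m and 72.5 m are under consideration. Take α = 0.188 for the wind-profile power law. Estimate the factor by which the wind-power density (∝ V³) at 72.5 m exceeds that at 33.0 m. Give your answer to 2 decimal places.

Speed ratio: V_B/V_A = (z_B/z_A)^α = (72.5/33.0)^0.188 = (2.1970)^0.188 = 1.15948
Power-density ratio: P_B/P_A = (V_B/V_A)³ = (1.15948)³ = 1.55879

1.56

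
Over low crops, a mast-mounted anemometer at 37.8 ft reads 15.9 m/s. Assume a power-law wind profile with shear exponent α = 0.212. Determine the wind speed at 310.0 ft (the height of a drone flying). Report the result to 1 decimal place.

24.8 m/s

Power-law profile: V₂ = V₁ · (z₂/z₁)^α
V₂ = 15.9 × (310.0/37.8)^0.212 = 15.9 × (8.2011)^0.212
    = 15.9 × 1.5622 = 24.8392 m/s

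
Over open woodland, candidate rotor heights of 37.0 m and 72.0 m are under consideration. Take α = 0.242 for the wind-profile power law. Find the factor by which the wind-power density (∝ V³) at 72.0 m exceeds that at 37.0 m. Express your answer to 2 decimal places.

1.62

Speed ratio: V_B/V_A = (z_B/z_A)^α = (72.0/37.0)^0.242 = (1.9459)^0.242 = 1.17482
Power-density ratio: P_B/P_A = (V_B/V_A)³ = (1.17482)³ = 1.62147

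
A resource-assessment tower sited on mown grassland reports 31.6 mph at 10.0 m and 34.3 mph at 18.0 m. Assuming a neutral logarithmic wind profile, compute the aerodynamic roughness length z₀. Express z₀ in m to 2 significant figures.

z₀ ≈ 0.010 m

Log law: V(z) ∝ ln(z/z₀). With r = V₁/V₂ = 31.6/34.3 = 0.92128,
r · ln(z₂/z₀) = ln(z₁/z₀) ⇒ ln z₀ = (ln z₁ − r·ln z₂)/(1 − r)
ln z₀ = (2.30259 − 0.92128×2.89037) / 0.07872 = -4.5767
z₀ = exp(-4.5767) = 0.01029 m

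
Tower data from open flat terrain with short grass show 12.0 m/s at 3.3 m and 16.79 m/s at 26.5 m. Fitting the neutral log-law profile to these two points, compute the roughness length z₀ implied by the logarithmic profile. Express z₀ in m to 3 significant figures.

z₀ ≈ 0.0179 m

Log law: V(z) ∝ ln(z/z₀). With r = V₁/V₂ = 12.0/16.79 = 0.71471,
r · ln(z₂/z₀) = ln(z₁/z₀) ⇒ ln z₀ = (ln z₁ − r·ln z₂)/(1 − r)
ln z₀ = (1.19392 − 0.71471×3.27714) / 0.28529 = -4.0250
z₀ = exp(-4.0250) = 0.01786 m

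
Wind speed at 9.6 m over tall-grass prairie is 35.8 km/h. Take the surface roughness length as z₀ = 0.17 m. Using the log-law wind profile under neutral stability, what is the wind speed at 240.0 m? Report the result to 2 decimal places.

Log law: V(z) ∝ ln(z/z₀), so V₂/V₁ = ln(z₂/z₀) / ln(z₁/z₀).
ln(240.0/0.17) = 7.2526, ln(9.6/0.17) = 4.0337
V₂ = 35.8 × 7.2526/4.0337 = 35.8 × 1.7980 = 64.3681 km/h

64.37 km/h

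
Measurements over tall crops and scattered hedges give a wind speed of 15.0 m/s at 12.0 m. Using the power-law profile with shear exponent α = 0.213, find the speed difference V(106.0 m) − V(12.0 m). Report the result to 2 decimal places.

8.86 m/s

Power law: V₂ = V₁ · (z₂/z₁)^α = 15.0 × (8.8333)^0.213 = 23.8570 m/s
ΔV = 23.8570 − 15.0 = 8.8570 m/s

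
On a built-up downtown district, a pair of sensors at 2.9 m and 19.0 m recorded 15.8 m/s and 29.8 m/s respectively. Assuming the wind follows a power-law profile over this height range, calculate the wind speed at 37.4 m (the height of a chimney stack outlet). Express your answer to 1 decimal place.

First find α: α = ln(V₂/V₁)/ln(z₂/z₁) = ln(29.8/15.8)/ln(19.0/2.9) = 0.63450/1.87973 = 0.3375
Extrapolate from 19.0 m to 37.4 m: V₃ = 29.8 × (37.4/19.0)^0.3375 = 29.8 × 1.2568 = 37.4537 m/s

37.5 m/s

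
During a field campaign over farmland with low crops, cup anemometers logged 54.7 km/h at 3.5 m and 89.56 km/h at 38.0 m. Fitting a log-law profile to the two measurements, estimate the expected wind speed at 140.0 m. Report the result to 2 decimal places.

108.62 km/h

Log law: V ∝ ln(z/z₀). From the pair, with r = V₁/V₂ = 0.61076,
ln z₀ = (ln z₁ − r·ln z₂)/(1 − r) = (1.2528 − 0.61076×3.6376)/0.38924 = -2.4893 → z₀ = 0.08296 m
V₃ = V₁ · ln(z₃/z₀)/ln(z₁/z₀) = 54.7 × 7.4310/3.7421 = 108.6220 km/h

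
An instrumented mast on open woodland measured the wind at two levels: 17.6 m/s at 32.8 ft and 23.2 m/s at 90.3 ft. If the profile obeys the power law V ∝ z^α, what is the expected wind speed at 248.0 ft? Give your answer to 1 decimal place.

30.6 m/s

First find α: α = ln(V₂/V₁)/ln(z₂/z₁) = ln(23.2/17.6)/ln(90.3/32.8) = 0.27625/1.01271 = 0.2728
Extrapolate from 90.3 ft to 248.0 ft: V₃ = 23.2 × (248.0/90.3)^0.2728 = 23.2 × 1.3173 = 30.5617 m/s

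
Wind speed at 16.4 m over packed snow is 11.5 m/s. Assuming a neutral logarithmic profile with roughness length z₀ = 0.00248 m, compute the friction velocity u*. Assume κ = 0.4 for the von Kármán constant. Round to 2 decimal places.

u* ≈ 0.52 m/s

Log law: V(z) = (u*/κ) · ln(z/z₀) ⇒ u* = κ · V / ln(z/z₀)
u* = 0.4 × 11.5 / ln(16.4/0.00248) = 0.4 × 11.5 / 8.7968
   = 4.6000 / 8.7968 = 0.5229 m/s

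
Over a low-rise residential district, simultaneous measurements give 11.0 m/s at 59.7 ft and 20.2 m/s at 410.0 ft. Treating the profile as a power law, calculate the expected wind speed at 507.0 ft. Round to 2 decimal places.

21.60 m/s

First find α: α = ln(V₂/V₁)/ln(z₂/z₁) = ln(20.2/11.0)/ln(410.0/59.7) = 0.60779/1.92683 = 0.3154
Extrapolate from 410.0 ft to 507.0 ft: V₃ = 20.2 × (507.0/410.0)^0.3154 = 20.2 × 1.0693 = 21.5994 m/s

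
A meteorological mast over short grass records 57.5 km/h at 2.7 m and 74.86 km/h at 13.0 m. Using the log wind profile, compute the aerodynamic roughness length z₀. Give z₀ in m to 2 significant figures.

Log law: V(z) ∝ ln(z/z₀). With r = V₁/V₂ = 57.5/74.86 = 0.76810,
r · ln(z₂/z₀) = ln(z₁/z₀) ⇒ ln z₀ = (ln z₁ − r·ln z₂)/(1 − r)
ln z₀ = (0.99325 − 0.76810×2.56495) / 0.23190 = -4.2125
z₀ = exp(-4.2125) = 0.01481 m

z₀ ≈ 0.015 m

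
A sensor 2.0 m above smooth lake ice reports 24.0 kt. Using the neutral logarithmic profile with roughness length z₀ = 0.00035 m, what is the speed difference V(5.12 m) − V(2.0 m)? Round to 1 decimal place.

Log law: V₂ = V₁ · ln(z₂/z₀)/ln(z₁/z₀) = 24.0 × 9.5907/8.6507 = 26.6079 kt
ΔV = 26.6079 − 24.0 = 2.6079 kt

2.6 kt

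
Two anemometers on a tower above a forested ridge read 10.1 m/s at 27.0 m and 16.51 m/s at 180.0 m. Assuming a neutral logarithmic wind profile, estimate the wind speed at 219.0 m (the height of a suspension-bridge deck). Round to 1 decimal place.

17.2 m/s

Log law: V ∝ ln(z/z₀). From the pair, with r = V₁/V₂ = 0.61175,
ln z₀ = (ln z₁ − r·ln z₂)/(1 − r) = (3.2958 − 0.61175×5.1930)/0.38825 = 0.3066 → z₀ = 1.359 m
V₃ = V₁ · ln(z₃/z₀)/ln(z₁/z₀) = 10.1 × 5.0825/2.9892 = 17.1726 m/s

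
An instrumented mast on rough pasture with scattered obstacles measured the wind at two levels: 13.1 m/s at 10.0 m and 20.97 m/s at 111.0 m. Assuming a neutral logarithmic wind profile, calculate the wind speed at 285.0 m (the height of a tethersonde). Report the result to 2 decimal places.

Log law: V ∝ ln(z/z₀). From the pair, with r = V₁/V₂ = 0.62470,
ln z₀ = (ln z₁ − r·ln z₂)/(1 − r) = (2.3026 − 0.62470×4.7095)/0.37530 = -1.7039 → z₀ = 0.1820 m
V₃ = V₁ · ln(z₃/z₀)/ln(z₁/z₀) = 13.1 × 7.3564/4.0065 = 24.0532 m/s

24.05 m/s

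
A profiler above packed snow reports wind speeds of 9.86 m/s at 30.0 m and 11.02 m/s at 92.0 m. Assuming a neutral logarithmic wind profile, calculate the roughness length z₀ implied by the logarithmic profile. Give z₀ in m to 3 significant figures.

z₀ ≈ 0.00219 m

Log law: V(z) ∝ ln(z/z₀). With r = V₁/V₂ = 9.86/11.02 = 0.89474,
r · ln(z₂/z₀) = ln(z₁/z₀) ⇒ ln z₀ = (ln z₁ − r·ln z₂)/(1 − r)
ln z₀ = (3.40120 − 0.89474×4.52179) / 0.10526 = -6.1238
z₀ = exp(-6.1238) = 0.002190 m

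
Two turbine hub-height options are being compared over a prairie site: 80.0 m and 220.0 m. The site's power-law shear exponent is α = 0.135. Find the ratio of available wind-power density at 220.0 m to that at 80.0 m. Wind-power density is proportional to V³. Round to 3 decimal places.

Speed ratio: V_B/V_A = (z_B/z_A)^α = (220.0/80.0)^0.135 = (2.7500)^0.135 = 1.14633
Power-density ratio: P_B/P_A = (V_B/V_A)³ = (1.14633)³ = 1.50636

1.506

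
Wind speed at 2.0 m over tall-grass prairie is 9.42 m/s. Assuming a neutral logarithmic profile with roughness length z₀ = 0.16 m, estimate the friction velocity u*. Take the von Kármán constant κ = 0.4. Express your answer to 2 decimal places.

Log law: V(z) = (u*/κ) · ln(z/z₀) ⇒ u* = κ · V / ln(z/z₀)
u* = 0.4 × 9.42 / ln(2.0/0.16) = 0.4 × 9.42 / 2.5257
   = 3.7680 / 2.5257 = 1.4918 m/s

u* ≈ 1.49 m/s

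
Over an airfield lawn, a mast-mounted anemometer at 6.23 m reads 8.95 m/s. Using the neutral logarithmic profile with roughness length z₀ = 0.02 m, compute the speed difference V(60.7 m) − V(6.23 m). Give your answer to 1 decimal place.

3.5 m/s

Log law: V₂ = V₁ · ln(z₂/z₀)/ln(z₁/z₀) = 8.95 × 8.0180/5.7414 = 12.4988 m/s
ΔV = 12.4988 − 8.95 = 3.5488 m/s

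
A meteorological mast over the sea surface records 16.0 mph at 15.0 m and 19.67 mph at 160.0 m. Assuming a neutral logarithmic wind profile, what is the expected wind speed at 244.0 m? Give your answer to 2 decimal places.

20.32 mph

Log law: V ∝ ln(z/z₀). From the pair, with r = V₁/V₂ = 0.81342,
ln z₀ = (ln z₁ − r·ln z₂)/(1 − r) = (2.7081 − 0.81342×5.0752)/0.18658 = -7.6118 → z₀ = 0.0004946 m
V₃ = V₁ · ln(z₃/z₀)/ln(z₁/z₀) = 16.0 × 13.1090/10.3199 = 20.3243 mph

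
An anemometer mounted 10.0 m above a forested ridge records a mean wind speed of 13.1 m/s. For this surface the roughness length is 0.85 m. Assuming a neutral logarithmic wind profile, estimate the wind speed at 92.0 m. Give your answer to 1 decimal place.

Log law: V(z) ∝ ln(z/z₀), so V₂/V₁ = ln(z₂/z₀) / ln(z₁/z₀).
ln(92.0/0.85) = 4.6843, ln(10.0/0.85) = 2.4651
V₂ = 13.1 × 4.6843/2.4651 = 13.1 × 1.9002 = 24.8932 m/s

24.9 m/s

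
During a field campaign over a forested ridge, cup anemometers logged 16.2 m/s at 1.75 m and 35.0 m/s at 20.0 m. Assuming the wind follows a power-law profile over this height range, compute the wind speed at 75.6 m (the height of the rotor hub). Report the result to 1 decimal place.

53.3 m/s

First find α: α = ln(V₂/V₁)/ln(z₂/z₁) = ln(35.0/16.2)/ln(20.0/1.75) = 0.77034/2.43612 = 0.3162
Extrapolate from 20.0 m to 75.6 m: V₃ = 35.0 × (75.6/20.0)^0.3162 = 35.0 × 1.5227 = 53.2942 m/s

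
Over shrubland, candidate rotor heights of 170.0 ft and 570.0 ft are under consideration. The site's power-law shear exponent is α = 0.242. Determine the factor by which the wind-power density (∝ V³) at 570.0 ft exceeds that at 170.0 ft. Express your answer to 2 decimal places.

Speed ratio: V_B/V_A = (z_B/z_A)^α = (570.0/170.0)^0.242 = (3.3529)^0.242 = 1.34015
Power-density ratio: P_B/P_A = (V_B/V_A)³ = (1.34015)³ = 2.40691

2.41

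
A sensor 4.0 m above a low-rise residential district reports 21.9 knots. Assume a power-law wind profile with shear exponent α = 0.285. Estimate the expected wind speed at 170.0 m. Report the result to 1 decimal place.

Power-law profile: V₂ = V₁ · (z₂/z₁)^α
V₂ = 21.9 × (170.0/4.0)^0.285 = 21.9 × (42.5000)^0.285
    = 21.9 × 2.9113 = 63.7580 knots

63.8 knots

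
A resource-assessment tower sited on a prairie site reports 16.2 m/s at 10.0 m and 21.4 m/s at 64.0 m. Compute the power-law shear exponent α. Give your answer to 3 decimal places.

α ≈ 0.150

Power law: V₂/V₁ = (z₂/z₁)^α ⇒ α = ln(V₂/V₁) / ln(z₂/z₁)
α = ln(21.4/16.2) / ln(64.0/10.0) = ln(1.3210) / ln(6.4000)
  = 0.27838 / 1.85630 = 0.14996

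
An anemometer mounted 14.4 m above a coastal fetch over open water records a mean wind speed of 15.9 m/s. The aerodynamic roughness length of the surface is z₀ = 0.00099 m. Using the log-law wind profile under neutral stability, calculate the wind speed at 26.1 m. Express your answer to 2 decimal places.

16.89 m/s

Log law: V(z) ∝ ln(z/z₀), so V₂/V₁ = ln(z₂/z₀) / ln(z₁/z₀).
ln(26.1/0.00099) = 10.1797, ln(14.4/0.00099) = 9.5850
V₂ = 15.9 × 10.1797/9.5850 = 15.9 × 1.0620 = 16.8865 m/s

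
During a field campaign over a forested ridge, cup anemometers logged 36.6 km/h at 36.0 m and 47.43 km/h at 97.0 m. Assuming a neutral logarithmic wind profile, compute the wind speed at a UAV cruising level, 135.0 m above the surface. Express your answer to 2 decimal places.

51.04 km/h

Log law: V ∝ ln(z/z₀). From the pair, with r = V₁/V₂ = 0.77166,
ln z₀ = (ln z₁ − r·ln z₂)/(1 − r) = (3.5835 − 0.77166×4.5747)/0.22834 = 0.2338 → z₀ = 1.263 m
V₃ = V₁ · ln(z₃/z₀)/ln(z₁/z₀) = 36.6 × 4.6715/3.3497 = 51.0418 km/h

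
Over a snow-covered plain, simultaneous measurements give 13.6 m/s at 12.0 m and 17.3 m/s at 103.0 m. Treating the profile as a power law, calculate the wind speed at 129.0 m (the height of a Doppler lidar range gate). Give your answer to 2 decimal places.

First find α: α = ln(V₂/V₁)/ln(z₂/z₁) = ln(17.3/13.6)/ln(103.0/12.0) = 0.24064/2.14982 = 0.1119
Extrapolate from 103.0 m to 129.0 m: V₃ = 17.3 × (129.0/103.0)^0.1119 = 17.3 × 1.0255 = 17.7414 m/s

17.74 m/s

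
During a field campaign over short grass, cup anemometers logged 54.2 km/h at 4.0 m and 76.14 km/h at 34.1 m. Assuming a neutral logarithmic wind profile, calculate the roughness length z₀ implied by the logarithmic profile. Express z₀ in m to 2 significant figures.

z₀ ≈ 0.020 m

Log law: V(z) ∝ ln(z/z₀). With r = V₁/V₂ = 54.2/76.14 = 0.71185,
r · ln(z₂/z₀) = ln(z₁/z₀) ⇒ ln z₀ = (ln z₁ − r·ln z₂)/(1 − r)
ln z₀ = (1.38629 − 0.71185×3.52930) / 0.28815 = -3.9077
z₀ = exp(-3.9077) = 0.02009 m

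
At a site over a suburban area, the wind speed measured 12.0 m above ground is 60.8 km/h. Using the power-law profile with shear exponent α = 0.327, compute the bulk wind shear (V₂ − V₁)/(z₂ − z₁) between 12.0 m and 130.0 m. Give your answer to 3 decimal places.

0.608 km/h/m

Power law: V₂ = V₁ · (z₂/z₁)^α = 60.8 × (10.8333)^0.327 = 132.5168 km/h
ΔV/Δz = (132.5168 − 60.8)/(130.0 − 12.0) = 71.7168/118.0000 = 0.60777 km/h/m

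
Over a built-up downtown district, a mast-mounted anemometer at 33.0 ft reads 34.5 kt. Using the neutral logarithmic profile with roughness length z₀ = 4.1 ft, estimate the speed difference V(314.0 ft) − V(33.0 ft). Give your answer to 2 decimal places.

Log law: V₂ = V₁ · ln(z₂/z₀)/ln(z₁/z₀) = 34.5 × 4.3384/2.0855 = 71.7687 kt
ΔV = 71.7687 − 34.5 = 37.2687 kt

37.27 kt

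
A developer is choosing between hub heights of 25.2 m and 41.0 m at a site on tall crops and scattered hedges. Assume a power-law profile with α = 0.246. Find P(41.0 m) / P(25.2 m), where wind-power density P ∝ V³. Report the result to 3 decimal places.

1.432

Speed ratio: V_B/V_A = (z_B/z_A)^α = (41.0/25.2)^0.246 = (1.6270)^0.246 = 1.12720
Power-density ratio: P_B/P_A = (V_B/V_A)³ = (1.12720)³ = 1.43219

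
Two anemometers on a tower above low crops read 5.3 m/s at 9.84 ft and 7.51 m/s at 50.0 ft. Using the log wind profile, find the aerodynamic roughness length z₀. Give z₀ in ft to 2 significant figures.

Log law: V(z) ∝ ln(z/z₀). With r = V₁/V₂ = 5.3/7.51 = 0.70573,
r · ln(z₂/z₀) = ln(z₁/z₀) ⇒ ln z₀ = (ln z₁ − r·ln z₂)/(1 − r)
ln z₀ = (2.28646 − 0.70573×3.91202) / 0.29427 = -1.6120
z₀ = exp(-1.6120) = 0.1995 ft

z₀ ≈ 0.20 ft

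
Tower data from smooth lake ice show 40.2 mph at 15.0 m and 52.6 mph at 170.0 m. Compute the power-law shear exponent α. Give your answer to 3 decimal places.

Power law: V₂/V₁ = (z₂/z₁)^α ⇒ α = ln(V₂/V₁) / ln(z₂/z₁)
α = ln(52.6/40.2) / ln(170.0/15.0) = ln(1.3085) / ln(11.3333)
  = 0.26885 / 2.42775 = 0.11074

α ≈ 0.111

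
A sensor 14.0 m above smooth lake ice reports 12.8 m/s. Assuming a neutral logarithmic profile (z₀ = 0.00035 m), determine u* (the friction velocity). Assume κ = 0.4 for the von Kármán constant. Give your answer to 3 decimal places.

u* ≈ 0.483 m/s

Log law: V(z) = (u*/κ) · ln(z/z₀) ⇒ u* = κ · V / ln(z/z₀)
u* = 0.4 × 12.8 / ln(14.0/0.00035) = 0.4 × 12.8 / 10.5966
   = 5.1200 / 10.5966 = 0.4832 m/s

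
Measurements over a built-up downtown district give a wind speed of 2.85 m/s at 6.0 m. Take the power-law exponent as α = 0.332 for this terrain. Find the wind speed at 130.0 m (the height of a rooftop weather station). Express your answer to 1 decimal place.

7.9 m/s

Power-law profile: V₂ = V₁ · (z₂/z₁)^α
V₂ = 2.85 × (130.0/6.0)^0.332 = 2.85 × (21.6667)^0.332
    = 2.85 × 2.7764 = 7.9128 m/s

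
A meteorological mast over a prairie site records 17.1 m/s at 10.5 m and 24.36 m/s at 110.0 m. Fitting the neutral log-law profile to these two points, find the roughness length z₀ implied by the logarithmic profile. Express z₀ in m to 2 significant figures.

Log law: V(z) ∝ ln(z/z₀). With r = V₁/V₂ = 17.1/24.36 = 0.70197,
r · ln(z₂/z₀) = ln(z₁/z₀) ⇒ ln z₀ = (ln z₁ − r·ln z₂)/(1 − r)
ln z₀ = (2.35138 − 0.70197×4.70048) / 0.29803 = -3.1816
z₀ = exp(-3.1816) = 0.04152 m

z₀ ≈ 0.042 m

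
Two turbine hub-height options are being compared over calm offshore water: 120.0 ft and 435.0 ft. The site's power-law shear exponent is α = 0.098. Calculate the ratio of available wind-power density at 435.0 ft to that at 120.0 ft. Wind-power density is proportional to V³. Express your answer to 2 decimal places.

1.46

Speed ratio: V_B/V_A = (z_B/z_A)^α = (435.0/120.0)^0.098 = (3.6250)^0.098 = 1.13452
Power-density ratio: P_B/P_A = (V_B/V_A)³ = (1.13452)³ = 1.46028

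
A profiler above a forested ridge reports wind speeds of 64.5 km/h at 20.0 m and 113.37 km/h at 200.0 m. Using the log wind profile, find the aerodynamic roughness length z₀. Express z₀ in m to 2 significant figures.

z₀ ≈ 0.96 m

Log law: V(z) ∝ ln(z/z₀). With r = V₁/V₂ = 64.5/113.37 = 0.56893,
r · ln(z₂/z₀) = ln(z₁/z₀) ⇒ ln z₀ = (ln z₁ − r·ln z₂)/(1 − r)
ln z₀ = (2.99573 − 0.56893×5.29832) / 0.43107 = -0.0433
z₀ = exp(-0.0433) = 0.9576 m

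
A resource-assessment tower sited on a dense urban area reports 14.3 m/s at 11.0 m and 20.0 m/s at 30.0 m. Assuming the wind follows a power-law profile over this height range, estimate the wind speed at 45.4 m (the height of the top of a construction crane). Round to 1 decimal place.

First find α: α = ln(V₂/V₁)/ln(z₂/z₁) = ln(20.0/14.3)/ln(30.0/11.0) = 0.33547/1.00330 = 0.3344
Extrapolate from 30.0 m to 45.4 m: V₃ = 20.0 × (45.4/30.0)^0.3344 = 20.0 × 1.1486 = 22.9718 m/s

23.0 m/s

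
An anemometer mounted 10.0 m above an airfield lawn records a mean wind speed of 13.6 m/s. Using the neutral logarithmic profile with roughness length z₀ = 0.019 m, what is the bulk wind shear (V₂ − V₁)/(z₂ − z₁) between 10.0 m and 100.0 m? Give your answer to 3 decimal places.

0.056 m/s/m

Log law: V₂ = V₁ · ln(z₂/z₀)/ln(z₁/z₀) = 13.6 × 8.5685/6.2659 = 18.5977 m/s
ΔV/Δz = (18.5977 − 13.6)/(100.0 − 10.0) = 4.9977/90.0000 = 0.05553 m/s/m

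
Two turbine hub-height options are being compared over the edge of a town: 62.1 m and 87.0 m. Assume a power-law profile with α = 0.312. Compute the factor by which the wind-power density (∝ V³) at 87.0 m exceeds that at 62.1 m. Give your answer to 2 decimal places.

Speed ratio: V_B/V_A = (z_B/z_A)^α = (87.0/62.1)^0.312 = (1.4010)^0.312 = 1.11093
Power-density ratio: P_B/P_A = (V_B/V_A)³ = (1.11093)³ = 1.37106

1.37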